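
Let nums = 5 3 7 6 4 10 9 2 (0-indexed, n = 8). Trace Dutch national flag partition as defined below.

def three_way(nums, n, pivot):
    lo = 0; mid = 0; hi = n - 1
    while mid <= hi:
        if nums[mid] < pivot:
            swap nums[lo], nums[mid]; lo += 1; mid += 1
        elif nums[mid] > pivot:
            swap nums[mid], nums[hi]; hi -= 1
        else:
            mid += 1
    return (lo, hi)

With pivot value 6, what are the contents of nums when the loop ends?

pivot = 6; lo=0, mid=0, hi=7
nums[mid]=5<6: swap nums[0],nums[0]; lo=1,mid=1 → 5 3 7 6 4 10 9 2
nums[mid]=3<6: swap nums[1],nums[1]; lo=2,mid=2 → 5 3 7 6 4 10 9 2
nums[mid]=7>6: swap nums[2],nums[7]; hi=6 → 5 3 2 6 4 10 9 7
nums[mid]=2<6: swap nums[2],nums[2]; lo=3,mid=3 → 5 3 2 6 4 10 9 7
nums[mid]=6=6: mid=4
nums[mid]=4<6: swap nums[3],nums[4]; lo=4,mid=5 → 5 3 2 4 6 10 9 7
nums[mid]=10>6: swap nums[5],nums[6]; hi=5 → 5 3 2 4 6 9 10 7
nums[mid]=9>6: swap nums[5],nums[5]; hi=4 → 5 3 2 4 6 9 10 7
end: lo=4, hi=4; nums = 5 3 2 4 6 9 10 7

5 3 2 4 6 9 10 7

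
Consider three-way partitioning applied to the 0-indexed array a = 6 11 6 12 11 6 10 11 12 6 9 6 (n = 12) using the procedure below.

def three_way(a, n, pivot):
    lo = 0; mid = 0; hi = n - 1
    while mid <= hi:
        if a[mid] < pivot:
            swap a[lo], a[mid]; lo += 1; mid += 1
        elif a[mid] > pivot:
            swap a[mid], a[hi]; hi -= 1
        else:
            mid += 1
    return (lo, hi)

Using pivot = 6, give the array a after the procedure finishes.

6 6 6 6 6 10 11 12 11 9 12 11

lo=0 mid=0 hi=11
6=6: mid=1
11>6: swap(1,11), hi=10 ⇒ 6 6 6 12 11 6 10 11 12 6 9 11
6=6: mid=2
6=6: mid=3
12>6: swap(3,10), hi=9 ⇒ 6 6 6 9 11 6 10 11 12 6 12 11
9>6: swap(3,9), hi=8 ⇒ 6 6 6 6 11 6 10 11 12 9 12 11
6=6: mid=4
11>6: swap(4,8), hi=7 ⇒ 6 6 6 6 12 6 10 11 11 9 12 11
12>6: swap(4,7), hi=6 ⇒ 6 6 6 6 11 6 10 12 11 9 12 11
11>6: swap(4,6), hi=5 ⇒ 6 6 6 6 10 6 11 12 11 9 12 11
10>6: swap(4,5), hi=4 ⇒ 6 6 6 6 6 10 11 12 11 9 12 11
6=6: mid=5
done. lo=0 hi=4; a=6 6 6 6 6 10 11 12 11 9 12 11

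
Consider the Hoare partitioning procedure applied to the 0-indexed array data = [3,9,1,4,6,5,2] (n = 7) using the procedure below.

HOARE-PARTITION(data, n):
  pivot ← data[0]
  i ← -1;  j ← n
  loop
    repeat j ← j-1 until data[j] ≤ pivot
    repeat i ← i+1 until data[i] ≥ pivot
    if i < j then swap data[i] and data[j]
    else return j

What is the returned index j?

1

pivot = data[0] = 3; i = -1, j = 7
j→6 (data[6]=2≤3), i→0 (data[0]=3≥3); i<j, swap → [2,9,1,4,6,5,3]
j→2 (data[2]=1≤3), i→1 (data[1]=9≥3); i<j, swap → [2,1,9,4,6,5,3]
j→1, i→2; i≥j, return j=1. data = [2,1,9,4,6,5,3]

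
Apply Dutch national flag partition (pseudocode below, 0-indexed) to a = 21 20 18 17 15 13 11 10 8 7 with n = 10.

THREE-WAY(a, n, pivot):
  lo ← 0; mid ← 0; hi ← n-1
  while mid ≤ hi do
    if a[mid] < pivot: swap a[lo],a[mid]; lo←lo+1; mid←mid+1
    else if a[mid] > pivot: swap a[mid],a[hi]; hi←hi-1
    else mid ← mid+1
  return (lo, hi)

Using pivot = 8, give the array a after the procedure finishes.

lo=0 mid=0 hi=9
21>8: swap(0,9), hi=8 ⇒ 7 20 18 17 15 13 11 10 8 21
7<8: swap(0,0), lo=1 mid=1 ⇒ 7 20 18 17 15 13 11 10 8 21
20>8: swap(1,8), hi=7 ⇒ 7 8 18 17 15 13 11 10 20 21
8=8: mid=2
18>8: swap(2,7), hi=6 ⇒ 7 8 10 17 15 13 11 18 20 21
10>8: swap(2,6), hi=5 ⇒ 7 8 11 17 15 13 10 18 20 21
11>8: swap(2,5), hi=4 ⇒ 7 8 13 17 15 11 10 18 20 21
13>8: swap(2,4), hi=3 ⇒ 7 8 15 17 13 11 10 18 20 21
15>8: swap(2,3), hi=2 ⇒ 7 8 17 15 13 11 10 18 20 21
17>8: swap(2,2), hi=1 ⇒ 7 8 17 15 13 11 10 18 20 21
done. lo=1 hi=1; a=7 8 17 15 13 11 10 18 20 21

7 8 17 15 13 11 10 18 20 21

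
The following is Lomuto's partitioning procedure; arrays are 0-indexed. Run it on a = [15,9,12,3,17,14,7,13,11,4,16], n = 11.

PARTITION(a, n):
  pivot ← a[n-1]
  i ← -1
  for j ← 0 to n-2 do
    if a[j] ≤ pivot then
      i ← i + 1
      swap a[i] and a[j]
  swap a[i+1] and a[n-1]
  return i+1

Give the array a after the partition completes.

[15,9,12,3,14,7,13,11,4,16,17]

pivot=16, i=-1
j=0: 15≤16, i=0, swap(0,0) ⇒ [15,9,12,3,17,14,7,13,11,4,16]
j=1: 9≤16, i=1, swap(1,1) ⇒ [15,9,12,3,17,14,7,13,11,4,16]
j=2: 12≤16, i=2, swap(2,2) ⇒ [15,9,12,3,17,14,7,13,11,4,16]
j=3: 3≤16, i=3, swap(3,3) ⇒ [15,9,12,3,17,14,7,13,11,4,16]
j=4: 17>16, skip
j=5: 14≤16, i=4, swap(4,5) ⇒ [15,9,12,3,14,17,7,13,11,4,16]
j=6: 7≤16, i=5, swap(5,6) ⇒ [15,9,12,3,14,7,17,13,11,4,16]
j=7: 13≤16, i=6, swap(6,7) ⇒ [15,9,12,3,14,7,13,17,11,4,16]
j=8: 11≤16, i=7, swap(7,8) ⇒ [15,9,12,3,14,7,13,11,17,4,16]
j=9: 4≤16, i=8, swap(8,9) ⇒ [15,9,12,3,14,7,13,11,4,17,16]
swap(9,10) ⇒ [15,9,12,3,14,7,13,11,4,16,17]; return 9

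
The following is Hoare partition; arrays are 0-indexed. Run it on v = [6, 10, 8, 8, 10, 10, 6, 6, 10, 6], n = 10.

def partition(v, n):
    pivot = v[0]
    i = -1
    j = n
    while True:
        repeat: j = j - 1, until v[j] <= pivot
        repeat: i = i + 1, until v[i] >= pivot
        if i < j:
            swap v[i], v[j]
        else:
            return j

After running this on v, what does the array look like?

[6, 6, 6, 8, 10, 10, 8, 10, 10, 6]

pivot = v[0] = 6; i = -1, j = 10
j→9 (v[9]=6≤6), i→0 (v[0]=6≥6); i<j, swap → [6, 10, 8, 8, 10, 10, 6, 6, 10, 6]
j→7 (v[7]=6≤6), i→1 (v[1]=10≥6); i<j, swap → [6, 6, 8, 8, 10, 10, 6, 10, 10, 6]
j→6 (v[6]=6≤6), i→2 (v[2]=8≥6); i<j, swap → [6, 6, 6, 8, 10, 10, 8, 10, 10, 6]
j→2, i→3; i≥j, return j=2. v = [6, 6, 6, 8, 10, 10, 8, 10, 10, 6]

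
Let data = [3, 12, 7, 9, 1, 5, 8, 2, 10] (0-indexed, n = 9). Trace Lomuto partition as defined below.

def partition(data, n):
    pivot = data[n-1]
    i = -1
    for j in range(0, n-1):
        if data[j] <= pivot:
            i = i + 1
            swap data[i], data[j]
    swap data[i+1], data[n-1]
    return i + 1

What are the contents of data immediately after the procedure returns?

pivot = data[8] = 10; i = -1
j=0: data[0]=3 ≤ 10 → i=0, swap data[0],data[0] (no change) → [3, 12, 7, 9, 1, 5, 8, 2, 10]
j=1: data[1]=12 > 10 → no swap
j=2: data[2]=7 ≤ 10 → i=1, swap data[1],data[2] → [3, 7, 12, 9, 1, 5, 8, 2, 10]
j=3: data[3]=9 ≤ 10 → i=2, swap data[2],data[3] → [3, 7, 9, 12, 1, 5, 8, 2, 10]
j=4: data[4]=1 ≤ 10 → i=3, swap data[3],data[4] → [3, 7, 9, 1, 12, 5, 8, 2, 10]
j=5: data[5]=5 ≤ 10 → i=4, swap data[4],data[5] → [3, 7, 9, 1, 5, 12, 8, 2, 10]
j=6: data[6]=8 ≤ 10 → i=5, swap data[5],data[6] → [3, 7, 9, 1, 5, 8, 12, 2, 10]
j=7: data[7]=2 ≤ 10 → i=6, swap data[6],data[7] → [3, 7, 9, 1, 5, 8, 2, 12, 10]
final swap data[7],data[8] → [3, 7, 9, 1, 5, 8, 2, 10, 12]; return 7

[3, 7, 9, 1, 5, 8, 2, 10, 12]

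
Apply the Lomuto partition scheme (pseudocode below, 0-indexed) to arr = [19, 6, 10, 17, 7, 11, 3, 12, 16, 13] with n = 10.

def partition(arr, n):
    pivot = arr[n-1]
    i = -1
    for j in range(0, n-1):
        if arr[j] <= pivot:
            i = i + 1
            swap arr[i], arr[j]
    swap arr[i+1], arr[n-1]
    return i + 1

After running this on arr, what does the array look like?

pivot = arr[9] = 13; i = -1
j=0: arr[0]=19 > 13 → no swap
j=1: arr[1]=6 ≤ 13 → i=0, swap arr[0],arr[1] → [6, 19, 10, 17, 7, 11, 3, 12, 16, 13]
j=2: arr[2]=10 ≤ 13 → i=1, swap arr[1],arr[2] → [6, 10, 19, 17, 7, 11, 3, 12, 16, 13]
j=3: arr[3]=17 > 13 → no swap
j=4: arr[4]=7 ≤ 13 → i=2, swap arr[2],arr[4] → [6, 10, 7, 17, 19, 11, 3, 12, 16, 13]
j=5: arr[5]=11 ≤ 13 → i=3, swap arr[3],arr[5] → [6, 10, 7, 11, 19, 17, 3, 12, 16, 13]
j=6: arr[6]=3 ≤ 13 → i=4, swap arr[4],arr[6] → [6, 10, 7, 11, 3, 17, 19, 12, 16, 13]
j=7: arr[7]=12 ≤ 13 → i=5, swap arr[5],arr[7] → [6, 10, 7, 11, 3, 12, 19, 17, 16, 13]
j=8: arr[8]=16 > 13 → no swap
final swap arr[6],arr[9] → [6, 10, 7, 11, 3, 12, 13, 17, 16, 19]; return 6

[6, 10, 7, 11, 3, 12, 13, 17, 16, 19]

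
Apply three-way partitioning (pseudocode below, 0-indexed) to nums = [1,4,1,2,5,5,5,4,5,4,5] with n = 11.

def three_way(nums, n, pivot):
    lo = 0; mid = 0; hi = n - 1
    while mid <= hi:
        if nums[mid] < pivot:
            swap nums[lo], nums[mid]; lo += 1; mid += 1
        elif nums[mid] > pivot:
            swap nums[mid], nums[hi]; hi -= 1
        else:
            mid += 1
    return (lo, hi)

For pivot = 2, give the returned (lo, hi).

lo=0 mid=0 hi=10
1<2: swap(0,0), lo=1 mid=1 ⇒ [1,4,1,2,5,5,5,4,5,4,5]
4>2: swap(1,10), hi=9 ⇒ [1,5,1,2,5,5,5,4,5,4,4]
5>2: swap(1,9), hi=8 ⇒ [1,4,1,2,5,5,5,4,5,5,4]
4>2: swap(1,8), hi=7 ⇒ [1,5,1,2,5,5,5,4,4,5,4]
5>2: swap(1,7), hi=6 ⇒ [1,4,1,2,5,5,5,5,4,5,4]
4>2: swap(1,6), hi=5 ⇒ [1,5,1,2,5,5,4,5,4,5,4]
5>2: swap(1,5), hi=4 ⇒ [1,5,1,2,5,5,4,5,4,5,4]
5>2: swap(1,4), hi=3 ⇒ [1,5,1,2,5,5,4,5,4,5,4]
5>2: swap(1,3), hi=2 ⇒ [1,2,1,5,5,5,4,5,4,5,4]
2=2: mid=2
1<2: swap(1,2), lo=2 mid=3 ⇒ [1,1,2,5,5,5,4,5,4,5,4]
done. lo=2 hi=2; nums=[1,1,2,5,5,5,4,5,4,5,4]

(2, 2)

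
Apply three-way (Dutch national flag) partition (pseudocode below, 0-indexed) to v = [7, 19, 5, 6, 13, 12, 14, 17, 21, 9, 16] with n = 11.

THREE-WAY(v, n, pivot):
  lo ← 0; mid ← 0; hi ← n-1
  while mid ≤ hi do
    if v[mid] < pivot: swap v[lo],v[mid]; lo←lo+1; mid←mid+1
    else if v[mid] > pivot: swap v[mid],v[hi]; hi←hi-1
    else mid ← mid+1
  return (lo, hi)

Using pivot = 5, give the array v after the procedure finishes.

pivot = 5; lo=0, mid=0, hi=10
v[mid]=7>5: swap v[0],v[10]; hi=9 → [16, 19, 5, 6, 13, 12, 14, 17, 21, 9, 7]
v[mid]=16>5: swap v[0],v[9]; hi=8 → [9, 19, 5, 6, 13, 12, 14, 17, 21, 16, 7]
v[mid]=9>5: swap v[0],v[8]; hi=7 → [21, 19, 5, 6, 13, 12, 14, 17, 9, 16, 7]
v[mid]=21>5: swap v[0],v[7]; hi=6 → [17, 19, 5, 6, 13, 12, 14, 21, 9, 16, 7]
v[mid]=17>5: swap v[0],v[6]; hi=5 → [14, 19, 5, 6, 13, 12, 17, 21, 9, 16, 7]
v[mid]=14>5: swap v[0],v[5]; hi=4 → [12, 19, 5, 6, 13, 14, 17, 21, 9, 16, 7]
v[mid]=12>5: swap v[0],v[4]; hi=3 → [13, 19, 5, 6, 12, 14, 17, 21, 9, 16, 7]
v[mid]=13>5: swap v[0],v[3]; hi=2 → [6, 19, 5, 13, 12, 14, 17, 21, 9, 16, 7]
v[mid]=6>5: swap v[0],v[2]; hi=1 → [5, 19, 6, 13, 12, 14, 17, 21, 9, 16, 7]
v[mid]=5=5: mid=1
v[mid]=19>5: swap v[1],v[1]; hi=0 → [5, 19, 6, 13, 12, 14, 17, 21, 9, 16, 7]
end: lo=0, hi=0; v = [5, 19, 6, 13, 12, 14, 17, 21, 9, 16, 7]

[5, 19, 6, 13, 12, 14, 17, 21, 9, 16, 7]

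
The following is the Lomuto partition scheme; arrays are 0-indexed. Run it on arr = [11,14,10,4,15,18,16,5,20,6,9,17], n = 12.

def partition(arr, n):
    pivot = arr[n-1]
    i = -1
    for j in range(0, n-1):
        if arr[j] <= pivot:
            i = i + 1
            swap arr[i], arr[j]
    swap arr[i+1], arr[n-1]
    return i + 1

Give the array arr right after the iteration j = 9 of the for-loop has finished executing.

pivot = arr[11] = 17; i = -1
j=0: arr[0]=11 ≤ 17 → i=0, swap arr[0],arr[0] (no change) → [11,14,10,4,15,18,16,5,20,6,9,17]
j=1: arr[1]=14 ≤ 17 → i=1, swap arr[1],arr[1] (no change) → [11,14,10,4,15,18,16,5,20,6,9,17]
j=2: arr[2]=10 ≤ 17 → i=2, swap arr[2],arr[2] (no change) → [11,14,10,4,15,18,16,5,20,6,9,17]
j=3: arr[3]=4 ≤ 17 → i=3, swap arr[3],arr[3] (no change) → [11,14,10,4,15,18,16,5,20,6,9,17]
j=4: arr[4]=15 ≤ 17 → i=4, swap arr[4],arr[4] (no change) → [11,14,10,4,15,18,16,5,20,6,9,17]
j=5: arr[5]=18 > 17 → no swap
j=6: arr[6]=16 ≤ 17 → i=5, swap arr[5],arr[6] → [11,14,10,4,15,16,18,5,20,6,9,17]
j=7: arr[7]=5 ≤ 17 → i=6, swap arr[6],arr[7] → [11,14,10,4,15,16,5,18,20,6,9,17]
j=8: arr[8]=20 > 17 → no swap
j=9: arr[9]=6 ≤ 17 → i=7, swap arr[7],arr[9] → [11,14,10,4,15,16,5,6,20,18,9,17]
(after j=9) arr = [11,14,10,4,15,16,5,6,20,18,9,17]

[11,14,10,4,15,16,5,6,20,18,9,17]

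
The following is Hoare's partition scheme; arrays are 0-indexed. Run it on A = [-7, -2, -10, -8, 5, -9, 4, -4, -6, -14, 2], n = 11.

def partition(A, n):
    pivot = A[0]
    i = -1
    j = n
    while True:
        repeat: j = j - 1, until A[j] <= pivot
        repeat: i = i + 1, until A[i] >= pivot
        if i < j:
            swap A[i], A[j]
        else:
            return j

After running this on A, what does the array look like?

[-14, -9, -10, -8, 5, -2, 4, -4, -6, -7, 2]

pivot=-7
j stops at 9 (-14), i stops at 0 (-7); swap ⇒ [-14, -2, -10, -8, 5, -9, 4, -4, -6, -7, 2]
j stops at 5 (-9), i stops at 1 (-2); swap ⇒ [-14, -9, -10, -8, 5, -2, 4, -4, -6, -7, 2]
j stops at 3, i stops at 4; i≥j ⇒ return 3. A=[-14, -9, -10, -8, 5, -2, 4, -4, -6, -7, 2]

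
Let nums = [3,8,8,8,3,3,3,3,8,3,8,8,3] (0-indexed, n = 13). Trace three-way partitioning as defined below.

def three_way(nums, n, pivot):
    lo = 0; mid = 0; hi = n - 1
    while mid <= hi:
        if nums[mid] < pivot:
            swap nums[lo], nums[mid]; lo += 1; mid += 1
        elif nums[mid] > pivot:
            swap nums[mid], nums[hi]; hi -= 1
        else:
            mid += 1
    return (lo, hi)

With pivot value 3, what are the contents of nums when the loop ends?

[3,3,3,3,3,3,3,8,8,8,8,8,8]

pivot = 3; lo=0, mid=0, hi=12
nums[mid]=3=3: mid=1
nums[mid]=8>3: swap nums[1],nums[12]; hi=11 → [3,3,8,8,3,3,3,3,8,3,8,8,8]
nums[mid]=3=3: mid=2
nums[mid]=8>3: swap nums[2],nums[11]; hi=10 → [3,3,8,8,3,3,3,3,8,3,8,8,8]
nums[mid]=8>3: swap nums[2],nums[10]; hi=9 → [3,3,8,8,3,3,3,3,8,3,8,8,8]
nums[mid]=8>3: swap nums[2],nums[9]; hi=8 → [3,3,3,8,3,3,3,3,8,8,8,8,8]
nums[mid]=3=3: mid=3
nums[mid]=8>3: swap nums[3],nums[8]; hi=7 → [3,3,3,8,3,3,3,3,8,8,8,8,8]
nums[mid]=8>3: swap nums[3],nums[7]; hi=6 → [3,3,3,3,3,3,3,8,8,8,8,8,8]
nums[mid]=3=3: mid=4
nums[mid]=3=3: mid=5
nums[mid]=3=3: mid=6
nums[mid]=3=3: mid=7
end: lo=0, hi=6; nums = [3,3,3,3,3,3,3,8,8,8,8,8,8]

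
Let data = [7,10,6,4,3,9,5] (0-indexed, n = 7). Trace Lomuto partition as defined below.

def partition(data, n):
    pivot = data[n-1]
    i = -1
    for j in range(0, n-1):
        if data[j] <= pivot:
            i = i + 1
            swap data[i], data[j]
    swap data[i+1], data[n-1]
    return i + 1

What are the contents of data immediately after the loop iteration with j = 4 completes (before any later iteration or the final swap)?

[4,3,6,7,10,9,5]

pivot=5, i=-1
j=0: 7>5, skip
j=1: 10>5, skip
j=2: 6>5, skip
j=3: 4≤5, i=0, swap(0,3) ⇒ [4,10,6,7,3,9,5]
j=4: 3≤5, i=1, swap(1,4) ⇒ [4,3,6,7,10,9,5]
(after j=4) data = [4,3,6,7,10,9,5]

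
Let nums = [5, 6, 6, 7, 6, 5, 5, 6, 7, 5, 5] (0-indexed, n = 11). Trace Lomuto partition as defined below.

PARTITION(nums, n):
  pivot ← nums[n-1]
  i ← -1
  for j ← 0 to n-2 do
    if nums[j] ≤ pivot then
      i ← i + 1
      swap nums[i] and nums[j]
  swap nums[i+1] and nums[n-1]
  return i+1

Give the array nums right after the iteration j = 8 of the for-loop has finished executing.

[5, 5, 5, 7, 6, 6, 6, 6, 7, 5, 5]

pivot=5, i=-1
j=0: 5≤5, i=0, swap(0,0) ⇒ [5, 6, 6, 7, 6, 5, 5, 6, 7, 5, 5]
j=1: 6>5, skip
j=2: 6>5, skip
j=3: 7>5, skip
j=4: 6>5, skip
j=5: 5≤5, i=1, swap(1,5) ⇒ [5, 5, 6, 7, 6, 6, 5, 6, 7, 5, 5]
j=6: 5≤5, i=2, swap(2,6) ⇒ [5, 5, 5, 7, 6, 6, 6, 6, 7, 5, 5]
j=7: 6>5, skip
j=8: 7>5, skip
(after j=8) nums = [5, 5, 5, 7, 6, 6, 6, 6, 7, 5, 5]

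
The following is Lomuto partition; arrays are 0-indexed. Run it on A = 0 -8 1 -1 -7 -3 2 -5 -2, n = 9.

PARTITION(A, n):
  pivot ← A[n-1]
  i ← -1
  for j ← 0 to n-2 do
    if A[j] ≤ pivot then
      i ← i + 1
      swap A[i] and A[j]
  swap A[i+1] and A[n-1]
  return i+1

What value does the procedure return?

4

pivot = A[8] = -2; i = -1
j=0: A[0]=0 > -2 → no swap
j=1: A[1]=-8 ≤ -2 → i=0, swap A[0],A[1] → -8 0 1 -1 -7 -3 2 -5 -2
j=2: A[2]=1 > -2 → no swap
j=3: A[3]=-1 > -2 → no swap
j=4: A[4]=-7 ≤ -2 → i=1, swap A[1],A[4] → -8 -7 1 -1 0 -3 2 -5 -2
j=5: A[5]=-3 ≤ -2 → i=2, swap A[2],A[5] → -8 -7 -3 -1 0 1 2 -5 -2
j=6: A[6]=2 > -2 → no swap
j=7: A[7]=-5 ≤ -2 → i=3, swap A[3],A[7] → -8 -7 -3 -5 0 1 2 -1 -2
final swap A[4],A[8] → -8 -7 -3 -5 -2 1 2 -1 0; return 4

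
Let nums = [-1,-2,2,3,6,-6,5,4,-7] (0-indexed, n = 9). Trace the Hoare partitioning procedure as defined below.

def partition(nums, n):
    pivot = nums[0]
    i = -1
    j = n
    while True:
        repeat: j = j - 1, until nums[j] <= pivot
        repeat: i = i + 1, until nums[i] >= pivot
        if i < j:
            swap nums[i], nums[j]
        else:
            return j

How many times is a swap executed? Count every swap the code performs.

2

pivot = nums[0] = -1; i = -1, j = 9
j→8 (nums[8]=-7≤-1), i→0 (nums[0]=-1≥-1); i<j, swap → [-7,-2,2,3,6,-6,5,4,-1]
j→5 (nums[5]=-6≤-1), i→2 (nums[2]=2≥-1); i<j, swap → [-7,-2,-6,3,6,2,5,4,-1]
j→2, i→3; i≥j, return j=2. nums = [-7,-2,-6,3,6,2,5,4,-1]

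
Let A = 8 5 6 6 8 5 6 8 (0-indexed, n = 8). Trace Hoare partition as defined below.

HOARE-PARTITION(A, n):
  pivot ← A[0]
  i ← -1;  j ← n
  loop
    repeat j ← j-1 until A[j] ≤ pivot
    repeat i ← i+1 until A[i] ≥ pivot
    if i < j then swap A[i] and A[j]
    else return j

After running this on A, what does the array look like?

pivot = A[0] = 8; i = -1, j = 8
j→7 (A[7]=8≤8), i→0 (A[0]=8≥8); i<j, swap → 8 5 6 6 8 5 6 8
j→6 (A[6]=6≤8), i→4 (A[4]=8≥8); i<j, swap → 8 5 6 6 6 5 8 8
j→5, i→6; i≥j, return j=5. A = 8 5 6 6 6 5 8 8

8 5 6 6 6 5 8 8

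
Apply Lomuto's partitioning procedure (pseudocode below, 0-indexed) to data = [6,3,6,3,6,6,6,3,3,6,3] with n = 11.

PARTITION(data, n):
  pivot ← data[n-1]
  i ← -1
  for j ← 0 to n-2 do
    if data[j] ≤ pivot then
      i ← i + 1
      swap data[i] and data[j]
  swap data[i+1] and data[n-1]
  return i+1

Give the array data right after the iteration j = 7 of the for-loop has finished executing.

pivot = data[10] = 3; i = -1
j=0: data[0]=6 > 3 → no swap
j=1: data[1]=3 ≤ 3 → i=0, swap data[0],data[1] → [3,6,6,3,6,6,6,3,3,6,3]
j=2: data[2]=6 > 3 → no swap
j=3: data[3]=3 ≤ 3 → i=1, swap data[1],data[3] → [3,3,6,6,6,6,6,3,3,6,3]
j=4: data[4]=6 > 3 → no swap
j=5: data[5]=6 > 3 → no swap
j=6: data[6]=6 > 3 → no swap
j=7: data[7]=3 ≤ 3 → i=2, swap data[2],data[7] → [3,3,3,6,6,6,6,6,3,6,3]
(after j=7) data = [3,3,3,6,6,6,6,6,3,6,3]

[3,3,3,6,6,6,6,6,3,6,3]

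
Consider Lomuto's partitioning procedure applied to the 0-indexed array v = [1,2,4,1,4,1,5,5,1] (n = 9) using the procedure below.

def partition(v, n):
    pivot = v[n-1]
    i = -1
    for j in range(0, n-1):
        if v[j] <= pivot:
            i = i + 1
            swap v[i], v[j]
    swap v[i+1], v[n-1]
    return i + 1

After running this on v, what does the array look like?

pivot = v[8] = 1; i = -1
j=0: v[0]=1 ≤ 1 → i=0, swap v[0],v[0] (no change) → [1,2,4,1,4,1,5,5,1]
j=1: v[1]=2 > 1 → no swap
j=2: v[2]=4 > 1 → no swap
j=3: v[3]=1 ≤ 1 → i=1, swap v[1],v[3] → [1,1,4,2,4,1,5,5,1]
j=4: v[4]=4 > 1 → no swap
j=5: v[5]=1 ≤ 1 → i=2, swap v[2],v[5] → [1,1,1,2,4,4,5,5,1]
j=6: v[6]=5 > 1 → no swap
j=7: v[7]=5 > 1 → no swap
final swap v[3],v[8] → [1,1,1,1,4,4,5,5,2]; return 3

[1,1,1,1,4,4,5,5,2]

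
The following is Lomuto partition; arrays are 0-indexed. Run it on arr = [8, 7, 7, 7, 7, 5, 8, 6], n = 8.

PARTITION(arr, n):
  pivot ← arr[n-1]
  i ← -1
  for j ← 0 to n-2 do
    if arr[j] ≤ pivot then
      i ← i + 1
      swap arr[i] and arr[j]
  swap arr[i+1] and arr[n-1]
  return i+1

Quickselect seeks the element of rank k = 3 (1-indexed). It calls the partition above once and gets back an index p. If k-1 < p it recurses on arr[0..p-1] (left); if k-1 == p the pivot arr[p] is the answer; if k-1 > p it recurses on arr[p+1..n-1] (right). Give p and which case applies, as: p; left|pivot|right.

pivot = arr[7] = 6; i = -1
j=0: arr[0]=8 > 6 → no swap
j=1: arr[1]=7 > 6 → no swap
j=2: arr[2]=7 > 6 → no swap
j=3: arr[3]=7 > 6 → no swap
j=4: arr[4]=7 > 6 → no swap
j=5: arr[5]=5 ≤ 6 → i=0, swap arr[0],arr[5] → [5, 7, 7, 7, 7, 8, 8, 6]
j=6: arr[6]=8 > 6 → no swap
final swap arr[1],arr[7] → [5, 6, 7, 7, 7, 8, 8, 7]; return 1
p = 1; k-1 = 2 > 1 ⇒ right

1; right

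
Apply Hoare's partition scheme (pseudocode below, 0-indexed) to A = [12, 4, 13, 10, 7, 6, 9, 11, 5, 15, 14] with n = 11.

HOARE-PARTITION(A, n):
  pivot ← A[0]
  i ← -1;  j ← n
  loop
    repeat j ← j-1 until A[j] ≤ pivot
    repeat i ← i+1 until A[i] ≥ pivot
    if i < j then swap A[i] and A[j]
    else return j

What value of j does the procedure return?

pivot = A[0] = 12; i = -1, j = 11
j→8 (A[8]=5≤12), i→0 (A[0]=12≥12); i<j, swap → [5, 4, 13, 10, 7, 6, 9, 11, 12, 15, 14]
j→7 (A[7]=11≤12), i→2 (A[2]=13≥12); i<j, swap → [5, 4, 11, 10, 7, 6, 9, 13, 12, 15, 14]
j→6, i→7; i≥j, return j=6. A = [5, 4, 11, 10, 7, 6, 9, 13, 12, 15, 14]

6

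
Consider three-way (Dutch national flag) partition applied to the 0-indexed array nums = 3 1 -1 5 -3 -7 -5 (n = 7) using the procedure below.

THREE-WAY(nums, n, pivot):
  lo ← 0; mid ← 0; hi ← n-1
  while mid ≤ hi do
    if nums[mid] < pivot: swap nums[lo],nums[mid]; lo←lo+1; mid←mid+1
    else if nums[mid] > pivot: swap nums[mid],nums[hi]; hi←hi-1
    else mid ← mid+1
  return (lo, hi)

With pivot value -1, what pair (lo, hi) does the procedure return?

pivot = -1; lo=0, mid=0, hi=6
nums[mid]=3>-1: swap nums[0],nums[6]; hi=5 → -5 1 -1 5 -3 -7 3
nums[mid]=-5<-1: swap nums[0],nums[0]; lo=1,mid=1 → -5 1 -1 5 -3 -7 3
nums[mid]=1>-1: swap nums[1],nums[5]; hi=4 → -5 -7 -1 5 -3 1 3
nums[mid]=-7<-1: swap nums[1],nums[1]; lo=2,mid=2 → -5 -7 -1 5 -3 1 3
nums[mid]=-1=-1: mid=3
nums[mid]=5>-1: swap nums[3],nums[4]; hi=3 → -5 -7 -1 -3 5 1 3
nums[mid]=-3<-1: swap nums[2],nums[3]; lo=3,mid=4 → -5 -7 -3 -1 5 1 3
end: lo=3, hi=3; nums = -5 -7 -3 -1 5 1 3

(3, 3)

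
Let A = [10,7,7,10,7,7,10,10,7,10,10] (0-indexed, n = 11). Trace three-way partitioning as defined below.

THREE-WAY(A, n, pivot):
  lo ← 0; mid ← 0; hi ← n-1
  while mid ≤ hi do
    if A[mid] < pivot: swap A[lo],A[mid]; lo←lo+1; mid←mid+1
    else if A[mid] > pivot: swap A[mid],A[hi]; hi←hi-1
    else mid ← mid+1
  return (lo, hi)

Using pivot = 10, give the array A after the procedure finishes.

pivot = 10; lo=0, mid=0, hi=10
A[mid]=10=10: mid=1
A[mid]=7<10: swap A[0],A[1]; lo=1,mid=2 → [7,10,7,10,7,7,10,10,7,10,10]
A[mid]=7<10: swap A[1],A[2]; lo=2,mid=3 → [7,7,10,10,7,7,10,10,7,10,10]
A[mid]=10=10: mid=4
A[mid]=7<10: swap A[2],A[4]; lo=3,mid=5 → [7,7,7,10,10,7,10,10,7,10,10]
A[mid]=7<10: swap A[3],A[5]; lo=4,mid=6 → [7,7,7,7,10,10,10,10,7,10,10]
A[mid]=10=10: mid=7
A[mid]=10=10: mid=8
A[mid]=7<10: swap A[4],A[8]; lo=5,mid=9 → [7,7,7,7,7,10,10,10,10,10,10]
A[mid]=10=10: mid=10
A[mid]=10=10: mid=11
end: lo=5, hi=10; A = [7,7,7,7,7,10,10,10,10,10,10]

[7,7,7,7,7,10,10,10,10,10,10]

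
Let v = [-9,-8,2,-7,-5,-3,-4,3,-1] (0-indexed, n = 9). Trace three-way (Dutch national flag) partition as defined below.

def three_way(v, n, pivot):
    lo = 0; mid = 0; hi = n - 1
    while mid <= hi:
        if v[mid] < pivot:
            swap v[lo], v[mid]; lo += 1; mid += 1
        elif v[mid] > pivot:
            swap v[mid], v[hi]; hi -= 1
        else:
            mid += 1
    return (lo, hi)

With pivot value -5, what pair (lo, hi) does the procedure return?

(3, 3)

lo=0 mid=0 hi=8
-9<-5: swap(0,0), lo=1 mid=1 ⇒ [-9,-8,2,-7,-5,-3,-4,3,-1]
-8<-5: swap(1,1), lo=2 mid=2 ⇒ [-9,-8,2,-7,-5,-3,-4,3,-1]
2>-5: swap(2,8), hi=7 ⇒ [-9,-8,-1,-7,-5,-3,-4,3,2]
-1>-5: swap(2,7), hi=6 ⇒ [-9,-8,3,-7,-5,-3,-4,-1,2]
3>-5: swap(2,6), hi=5 ⇒ [-9,-8,-4,-7,-5,-3,3,-1,2]
-4>-5: swap(2,5), hi=4 ⇒ [-9,-8,-3,-7,-5,-4,3,-1,2]
-3>-5: swap(2,4), hi=3 ⇒ [-9,-8,-5,-7,-3,-4,3,-1,2]
-5=-5: mid=3
-7<-5: swap(2,3), lo=3 mid=4 ⇒ [-9,-8,-7,-5,-3,-4,3,-1,2]
done. lo=3 hi=3; v=[-9,-8,-7,-5,-3,-4,3,-1,2]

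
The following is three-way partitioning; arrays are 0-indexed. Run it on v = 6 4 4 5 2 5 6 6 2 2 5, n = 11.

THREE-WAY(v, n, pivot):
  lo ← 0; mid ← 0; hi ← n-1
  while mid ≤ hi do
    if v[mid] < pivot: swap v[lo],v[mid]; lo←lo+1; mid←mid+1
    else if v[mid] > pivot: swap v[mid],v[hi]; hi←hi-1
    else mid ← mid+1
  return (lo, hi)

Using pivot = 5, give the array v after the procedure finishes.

lo=0 mid=0 hi=10
6>5: swap(0,10), hi=9 ⇒ 5 4 4 5 2 5 6 6 2 2 6
5=5: mid=1
4<5: swap(0,1), lo=1 mid=2 ⇒ 4 5 4 5 2 5 6 6 2 2 6
4<5: swap(1,2), lo=2 mid=3 ⇒ 4 4 5 5 2 5 6 6 2 2 6
5=5: mid=4
2<5: swap(2,4), lo=3 mid=5 ⇒ 4 4 2 5 5 5 6 6 2 2 6
5=5: mid=6
6>5: swap(6,9), hi=8 ⇒ 4 4 2 5 5 5 2 6 2 6 6
2<5: swap(3,6), lo=4 mid=7 ⇒ 4 4 2 2 5 5 5 6 2 6 6
6>5: swap(7,8), hi=7 ⇒ 4 4 2 2 5 5 5 2 6 6 6
2<5: swap(4,7), lo=5 mid=8 ⇒ 4 4 2 2 2 5 5 5 6 6 6
done. lo=5 hi=7; v=4 4 2 2 2 5 5 5 6 6 6

4 4 2 2 2 5 5 5 6 6 6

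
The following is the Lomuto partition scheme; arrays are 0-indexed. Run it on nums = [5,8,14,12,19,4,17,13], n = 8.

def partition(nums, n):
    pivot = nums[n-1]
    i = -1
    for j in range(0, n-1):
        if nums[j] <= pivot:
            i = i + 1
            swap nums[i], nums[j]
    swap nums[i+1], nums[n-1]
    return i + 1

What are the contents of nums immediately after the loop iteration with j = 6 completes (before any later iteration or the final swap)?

[5,8,12,4,19,14,17,13]

pivot = nums[7] = 13; i = -1
j=0: nums[0]=5 ≤ 13 → i=0, swap nums[0],nums[0] (no change) → [5,8,14,12,19,4,17,13]
j=1: nums[1]=8 ≤ 13 → i=1, swap nums[1],nums[1] (no change) → [5,8,14,12,19,4,17,13]
j=2: nums[2]=14 > 13 → no swap
j=3: nums[3]=12 ≤ 13 → i=2, swap nums[2],nums[3] → [5,8,12,14,19,4,17,13]
j=4: nums[4]=19 > 13 → no swap
j=5: nums[5]=4 ≤ 13 → i=3, swap nums[3],nums[5] → [5,8,12,4,19,14,17,13]
j=6: nums[6]=17 > 13 → no swap
(after j=6) nums = [5,8,12,4,19,14,17,13]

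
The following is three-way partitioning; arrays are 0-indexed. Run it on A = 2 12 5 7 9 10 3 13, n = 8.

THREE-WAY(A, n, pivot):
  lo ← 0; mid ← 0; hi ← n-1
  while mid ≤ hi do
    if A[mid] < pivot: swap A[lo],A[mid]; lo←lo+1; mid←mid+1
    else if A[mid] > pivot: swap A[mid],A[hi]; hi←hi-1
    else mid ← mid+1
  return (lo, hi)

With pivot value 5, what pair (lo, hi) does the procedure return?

(2, 2)

lo=0 mid=0 hi=7
2<5: swap(0,0), lo=1 mid=1 ⇒ 2 12 5 7 9 10 3 13
12>5: swap(1,7), hi=6 ⇒ 2 13 5 7 9 10 3 12
13>5: swap(1,6), hi=5 ⇒ 2 3 5 7 9 10 13 12
3<5: swap(1,1), lo=2 mid=2 ⇒ 2 3 5 7 9 10 13 12
5=5: mid=3
7>5: swap(3,5), hi=4 ⇒ 2 3 5 10 9 7 13 12
10>5: swap(3,4), hi=3 ⇒ 2 3 5 9 10 7 13 12
9>5: swap(3,3), hi=2 ⇒ 2 3 5 9 10 7 13 12
done. lo=2 hi=2; A=2 3 5 9 10 7 13 12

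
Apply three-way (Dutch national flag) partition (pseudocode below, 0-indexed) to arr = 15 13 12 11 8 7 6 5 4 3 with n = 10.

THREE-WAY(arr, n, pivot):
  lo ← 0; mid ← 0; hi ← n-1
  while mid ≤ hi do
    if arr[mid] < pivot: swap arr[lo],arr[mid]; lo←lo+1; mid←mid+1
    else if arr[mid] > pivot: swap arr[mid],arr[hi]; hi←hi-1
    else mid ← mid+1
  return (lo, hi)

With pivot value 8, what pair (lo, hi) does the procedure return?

lo=0 mid=0 hi=9
15>8: swap(0,9), hi=8 ⇒ 3 13 12 11 8 7 6 5 4 15
3<8: swap(0,0), lo=1 mid=1 ⇒ 3 13 12 11 8 7 6 5 4 15
13>8: swap(1,8), hi=7 ⇒ 3 4 12 11 8 7 6 5 13 15
4<8: swap(1,1), lo=2 mid=2 ⇒ 3 4 12 11 8 7 6 5 13 15
12>8: swap(2,7), hi=6 ⇒ 3 4 5 11 8 7 6 12 13 15
5<8: swap(2,2), lo=3 mid=3 ⇒ 3 4 5 11 8 7 6 12 13 15
11>8: swap(3,6), hi=5 ⇒ 3 4 5 6 8 7 11 12 13 15
6<8: swap(3,3), lo=4 mid=4 ⇒ 3 4 5 6 8 7 11 12 13 15
8=8: mid=5
7<8: swap(4,5), lo=5 mid=6 ⇒ 3 4 5 6 7 8 11 12 13 15
done. lo=5 hi=5; arr=3 4 5 6 7 8 11 12 13 15

(5, 5)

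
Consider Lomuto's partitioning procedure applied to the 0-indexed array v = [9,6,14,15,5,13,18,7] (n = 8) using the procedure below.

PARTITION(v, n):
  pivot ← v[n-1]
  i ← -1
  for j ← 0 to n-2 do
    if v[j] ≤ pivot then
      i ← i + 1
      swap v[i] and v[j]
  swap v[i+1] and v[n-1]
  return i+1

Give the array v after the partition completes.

[6,5,7,15,9,13,18,14]

pivot=7, i=-1
j=0: 9>7, skip
j=1: 6≤7, i=0, swap(0,1) ⇒ [6,9,14,15,5,13,18,7]
j=2: 14>7, skip
j=3: 15>7, skip
j=4: 5≤7, i=1, swap(1,4) ⇒ [6,5,14,15,9,13,18,7]
j=5: 13>7, skip
j=6: 18>7, skip
swap(2,7) ⇒ [6,5,7,15,9,13,18,14]; return 2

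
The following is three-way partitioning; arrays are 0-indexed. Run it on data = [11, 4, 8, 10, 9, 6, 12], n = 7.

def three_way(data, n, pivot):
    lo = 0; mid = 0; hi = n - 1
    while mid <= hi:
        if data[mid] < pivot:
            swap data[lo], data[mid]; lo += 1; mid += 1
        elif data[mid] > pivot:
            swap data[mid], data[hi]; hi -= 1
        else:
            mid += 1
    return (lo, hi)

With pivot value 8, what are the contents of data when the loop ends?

[6, 4, 8, 9, 10, 12, 11]

pivot = 8; lo=0, mid=0, hi=6
data[mid]=11>8: swap data[0],data[6]; hi=5 → [12, 4, 8, 10, 9, 6, 11]
data[mid]=12>8: swap data[0],data[5]; hi=4 → [6, 4, 8, 10, 9, 12, 11]
data[mid]=6<8: swap data[0],data[0]; lo=1,mid=1 → [6, 4, 8, 10, 9, 12, 11]
data[mid]=4<8: swap data[1],data[1]; lo=2,mid=2 → [6, 4, 8, 10, 9, 12, 11]
data[mid]=8=8: mid=3
data[mid]=10>8: swap data[3],data[4]; hi=3 → [6, 4, 8, 9, 10, 12, 11]
data[mid]=9>8: swap data[3],data[3]; hi=2 → [6, 4, 8, 9, 10, 12, 11]
end: lo=2, hi=2; data = [6, 4, 8, 9, 10, 12, 11]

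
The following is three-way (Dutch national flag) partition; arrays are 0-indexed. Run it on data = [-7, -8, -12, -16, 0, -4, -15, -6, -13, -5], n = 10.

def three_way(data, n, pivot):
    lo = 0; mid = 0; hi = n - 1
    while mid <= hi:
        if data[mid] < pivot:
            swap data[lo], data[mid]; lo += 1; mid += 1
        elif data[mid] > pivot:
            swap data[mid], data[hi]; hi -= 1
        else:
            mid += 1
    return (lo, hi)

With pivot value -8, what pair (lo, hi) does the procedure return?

pivot = -8; lo=0, mid=0, hi=9
data[mid]=-7>-8: swap data[0],data[9]; hi=8 → [-5, -8, -12, -16, 0, -4, -15, -6, -13, -7]
data[mid]=-5>-8: swap data[0],data[8]; hi=7 → [-13, -8, -12, -16, 0, -4, -15, -6, -5, -7]
data[mid]=-13<-8: swap data[0],data[0]; lo=1,mid=1 → [-13, -8, -12, -16, 0, -4, -15, -6, -5, -7]
data[mid]=-8=-8: mid=2
data[mid]=-12<-8: swap data[1],data[2]; lo=2,mid=3 → [-13, -12, -8, -16, 0, -4, -15, -6, -5, -7]
data[mid]=-16<-8: swap data[2],data[3]; lo=3,mid=4 → [-13, -12, -16, -8, 0, -4, -15, -6, -5, -7]
data[mid]=0>-8: swap data[4],data[7]; hi=6 → [-13, -12, -16, -8, -6, -4, -15, 0, -5, -7]
data[mid]=-6>-8: swap data[4],data[6]; hi=5 → [-13, -12, -16, -8, -15, -4, -6, 0, -5, -7]
data[mid]=-15<-8: swap data[3],data[4]; lo=4,mid=5 → [-13, -12, -16, -15, -8, -4, -6, 0, -5, -7]
data[mid]=-4>-8: swap data[5],data[5]; hi=4 → [-13, -12, -16, -15, -8, -4, -6, 0, -5, -7]
end: lo=4, hi=4; data = [-13, -12, -16, -15, -8, -4, -6, 0, -5, -7]

(4, 4)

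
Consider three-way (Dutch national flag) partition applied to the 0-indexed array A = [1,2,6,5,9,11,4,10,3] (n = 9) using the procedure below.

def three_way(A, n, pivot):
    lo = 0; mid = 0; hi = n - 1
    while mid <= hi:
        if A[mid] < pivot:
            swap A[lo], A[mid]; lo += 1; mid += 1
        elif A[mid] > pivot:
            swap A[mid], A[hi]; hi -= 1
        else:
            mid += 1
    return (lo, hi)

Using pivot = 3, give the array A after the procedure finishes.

[1,2,3,9,11,4,10,5,6]

pivot = 3; lo=0, mid=0, hi=8
A[mid]=1<3: swap A[0],A[0]; lo=1,mid=1 → [1,2,6,5,9,11,4,10,3]
A[mid]=2<3: swap A[1],A[1]; lo=2,mid=2 → [1,2,6,5,9,11,4,10,3]
A[mid]=6>3: swap A[2],A[8]; hi=7 → [1,2,3,5,9,11,4,10,6]
A[mid]=3=3: mid=3
A[mid]=5>3: swap A[3],A[7]; hi=6 → [1,2,3,10,9,11,4,5,6]
A[mid]=10>3: swap A[3],A[6]; hi=5 → [1,2,3,4,9,11,10,5,6]
A[mid]=4>3: swap A[3],A[5]; hi=4 → [1,2,3,11,9,4,10,5,6]
A[mid]=11>3: swap A[3],A[4]; hi=3 → [1,2,3,9,11,4,10,5,6]
A[mid]=9>3: swap A[3],A[3]; hi=2 → [1,2,3,9,11,4,10,5,6]
end: lo=2, hi=2; A = [1,2,3,9,11,4,10,5,6]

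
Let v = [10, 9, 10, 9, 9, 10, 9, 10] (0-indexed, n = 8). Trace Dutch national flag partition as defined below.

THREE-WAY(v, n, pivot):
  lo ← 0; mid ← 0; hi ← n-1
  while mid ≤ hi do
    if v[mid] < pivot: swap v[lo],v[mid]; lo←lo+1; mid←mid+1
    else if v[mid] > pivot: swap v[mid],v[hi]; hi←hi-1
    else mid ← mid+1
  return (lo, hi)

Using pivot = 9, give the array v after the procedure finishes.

lo=0 mid=0 hi=7
10>9: swap(0,7), hi=6 ⇒ [10, 9, 10, 9, 9, 10, 9, 10]
10>9: swap(0,6), hi=5 ⇒ [9, 9, 10, 9, 9, 10, 10, 10]
9=9: mid=1
9=9: mid=2
10>9: swap(2,5), hi=4 ⇒ [9, 9, 10, 9, 9, 10, 10, 10]
10>9: swap(2,4), hi=3 ⇒ [9, 9, 9, 9, 10, 10, 10, 10]
9=9: mid=3
9=9: mid=4
done. lo=0 hi=3; v=[9, 9, 9, 9, 10, 10, 10, 10]

[9, 9, 9, 9, 10, 10, 10, 10]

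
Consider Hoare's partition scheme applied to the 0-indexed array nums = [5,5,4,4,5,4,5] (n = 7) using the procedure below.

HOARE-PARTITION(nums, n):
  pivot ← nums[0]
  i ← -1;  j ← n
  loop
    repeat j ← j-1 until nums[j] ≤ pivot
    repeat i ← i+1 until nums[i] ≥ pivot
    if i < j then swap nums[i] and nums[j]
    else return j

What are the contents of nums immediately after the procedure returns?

[5,4,4,4,5,5,5]

pivot = nums[0] = 5; i = -1, j = 7
j→6 (nums[6]=5≤5), i→0 (nums[0]=5≥5); i<j, swap → [5,5,4,4,5,4,5]
j→5 (nums[5]=4≤5), i→1 (nums[1]=5≥5); i<j, swap → [5,4,4,4,5,5,5]
j→4, i→4; i≥j, return j=4. nums = [5,4,4,4,5,5,5]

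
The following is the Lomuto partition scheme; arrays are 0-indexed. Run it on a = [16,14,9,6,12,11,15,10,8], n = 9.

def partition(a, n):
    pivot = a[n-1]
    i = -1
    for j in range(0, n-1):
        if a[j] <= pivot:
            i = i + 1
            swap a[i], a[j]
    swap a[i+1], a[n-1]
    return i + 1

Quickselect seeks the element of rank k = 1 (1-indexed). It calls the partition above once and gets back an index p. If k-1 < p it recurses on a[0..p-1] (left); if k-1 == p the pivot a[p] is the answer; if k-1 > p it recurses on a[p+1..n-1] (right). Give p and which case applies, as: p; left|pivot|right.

1; left

pivot=8, i=-1
j=0: 16>8, skip
j=1: 14>8, skip
j=2: 9>8, skip
j=3: 6≤8, i=0, swap(0,3) ⇒ [6,14,9,16,12,11,15,10,8]
j=4: 12>8, skip
j=5: 11>8, skip
j=6: 15>8, skip
j=7: 10>8, skip
swap(1,8) ⇒ [6,8,9,16,12,11,15,10,14]; return 1
p = 1; k-1 = 0 < 1 ⇒ left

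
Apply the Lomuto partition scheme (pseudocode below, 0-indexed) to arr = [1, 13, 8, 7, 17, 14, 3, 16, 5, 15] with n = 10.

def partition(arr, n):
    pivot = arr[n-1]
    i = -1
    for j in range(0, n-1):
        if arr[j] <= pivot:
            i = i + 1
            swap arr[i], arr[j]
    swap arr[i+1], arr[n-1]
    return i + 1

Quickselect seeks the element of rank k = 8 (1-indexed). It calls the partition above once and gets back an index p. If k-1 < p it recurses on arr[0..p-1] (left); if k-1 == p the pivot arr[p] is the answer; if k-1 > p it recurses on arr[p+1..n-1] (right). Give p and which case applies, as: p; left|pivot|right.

7; pivot

pivot=15, i=-1
j=0: 1≤15, i=0, swap(0,0) ⇒ [1, 13, 8, 7, 17, 14, 3, 16, 5, 15]
j=1: 13≤15, i=1, swap(1,1) ⇒ [1, 13, 8, 7, 17, 14, 3, 16, 5, 15]
j=2: 8≤15, i=2, swap(2,2) ⇒ [1, 13, 8, 7, 17, 14, 3, 16, 5, 15]
j=3: 7≤15, i=3, swap(3,3) ⇒ [1, 13, 8, 7, 17, 14, 3, 16, 5, 15]
j=4: 17>15, skip
j=5: 14≤15, i=4, swap(4,5) ⇒ [1, 13, 8, 7, 14, 17, 3, 16, 5, 15]
j=6: 3≤15, i=5, swap(5,6) ⇒ [1, 13, 8, 7, 14, 3, 17, 16, 5, 15]
j=7: 16>15, skip
j=8: 5≤15, i=6, swap(6,8) ⇒ [1, 13, 8, 7, 14, 3, 5, 16, 17, 15]
swap(7,9) ⇒ [1, 13, 8, 7, 14, 3, 5, 15, 17, 16]; return 7
p = 7; k-1 = 7 == 7 ⇒ pivot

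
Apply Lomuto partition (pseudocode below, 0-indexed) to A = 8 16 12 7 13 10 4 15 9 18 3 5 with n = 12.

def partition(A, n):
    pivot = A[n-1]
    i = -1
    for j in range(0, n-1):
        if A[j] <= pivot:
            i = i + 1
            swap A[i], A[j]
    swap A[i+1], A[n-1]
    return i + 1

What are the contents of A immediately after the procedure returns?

pivot = A[11] = 5; i = -1
j=0: A[0]=8 > 5 → no swap
j=1: A[1]=16 > 5 → no swap
j=2: A[2]=12 > 5 → no swap
j=3: A[3]=7 > 5 → no swap
j=4: A[4]=13 > 5 → no swap
j=5: A[5]=10 > 5 → no swap
j=6: A[6]=4 ≤ 5 → i=0, swap A[0],A[6] → 4 16 12 7 13 10 8 15 9 18 3 5
j=7: A[7]=15 > 5 → no swap
j=8: A[8]=9 > 5 → no swap
j=9: A[9]=18 > 5 → no swap
j=10: A[10]=3 ≤ 5 → i=1, swap A[1],A[10] → 4 3 12 7 13 10 8 15 9 18 16 5
final swap A[2],A[11] → 4 3 5 7 13 10 8 15 9 18 16 12; return 2

4 3 5 7 13 10 8 15 9 18 16 12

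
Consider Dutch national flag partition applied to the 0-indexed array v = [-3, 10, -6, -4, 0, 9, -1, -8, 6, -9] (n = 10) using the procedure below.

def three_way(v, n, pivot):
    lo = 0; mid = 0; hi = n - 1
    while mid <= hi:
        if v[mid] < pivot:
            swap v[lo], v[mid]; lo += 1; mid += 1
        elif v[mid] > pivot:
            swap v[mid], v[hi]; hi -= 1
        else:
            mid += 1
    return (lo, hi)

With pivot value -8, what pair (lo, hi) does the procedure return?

pivot = -8; lo=0, mid=0, hi=9
v[mid]=-3>-8: swap v[0],v[9]; hi=8 → [-9, 10, -6, -4, 0, 9, -1, -8, 6, -3]
v[mid]=-9<-8: swap v[0],v[0]; lo=1,mid=1 → [-9, 10, -6, -4, 0, 9, -1, -8, 6, -3]
v[mid]=10>-8: swap v[1],v[8]; hi=7 → [-9, 6, -6, -4, 0, 9, -1, -8, 10, -3]
v[mid]=6>-8: swap v[1],v[7]; hi=6 → [-9, -8, -6, -4, 0, 9, -1, 6, 10, -3]
v[mid]=-8=-8: mid=2
v[mid]=-6>-8: swap v[2],v[6]; hi=5 → [-9, -8, -1, -4, 0, 9, -6, 6, 10, -3]
v[mid]=-1>-8: swap v[2],v[5]; hi=4 → [-9, -8, 9, -4, 0, -1, -6, 6, 10, -3]
v[mid]=9>-8: swap v[2],v[4]; hi=3 → [-9, -8, 0, -4, 9, -1, -6, 6, 10, -3]
v[mid]=0>-8: swap v[2],v[3]; hi=2 → [-9, -8, -4, 0, 9, -1, -6, 6, 10, -3]
v[mid]=-4>-8: swap v[2],v[2]; hi=1 → [-9, -8, -4, 0, 9, -1, -6, 6, 10, -3]
end: lo=1, hi=1; v = [-9, -8, -4, 0, 9, -1, -6, 6, 10, -3]

(1, 1)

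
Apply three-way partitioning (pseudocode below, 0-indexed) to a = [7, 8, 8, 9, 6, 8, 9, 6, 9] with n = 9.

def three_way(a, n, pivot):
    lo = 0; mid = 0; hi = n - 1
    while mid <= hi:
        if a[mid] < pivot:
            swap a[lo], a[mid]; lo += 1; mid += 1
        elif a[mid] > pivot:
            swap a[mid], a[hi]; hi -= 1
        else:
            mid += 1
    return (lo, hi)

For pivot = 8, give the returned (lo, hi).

pivot = 8; lo=0, mid=0, hi=8
a[mid]=7<8: swap a[0],a[0]; lo=1,mid=1 → [7, 8, 8, 9, 6, 8, 9, 6, 9]
a[mid]=8=8: mid=2
a[mid]=8=8: mid=3
a[mid]=9>8: swap a[3],a[8]; hi=7 → [7, 8, 8, 9, 6, 8, 9, 6, 9]
a[mid]=9>8: swap a[3],a[7]; hi=6 → [7, 8, 8, 6, 6, 8, 9, 9, 9]
a[mid]=6<8: swap a[1],a[3]; lo=2,mid=4 → [7, 6, 8, 8, 6, 8, 9, 9, 9]
a[mid]=6<8: swap a[2],a[4]; lo=3,mid=5 → [7, 6, 6, 8, 8, 8, 9, 9, 9]
a[mid]=8=8: mid=6
a[mid]=9>8: swap a[6],a[6]; hi=5 → [7, 6, 6, 8, 8, 8, 9, 9, 9]
end: lo=3, hi=5; a = [7, 6, 6, 8, 8, 8, 9, 9, 9]

(3, 5)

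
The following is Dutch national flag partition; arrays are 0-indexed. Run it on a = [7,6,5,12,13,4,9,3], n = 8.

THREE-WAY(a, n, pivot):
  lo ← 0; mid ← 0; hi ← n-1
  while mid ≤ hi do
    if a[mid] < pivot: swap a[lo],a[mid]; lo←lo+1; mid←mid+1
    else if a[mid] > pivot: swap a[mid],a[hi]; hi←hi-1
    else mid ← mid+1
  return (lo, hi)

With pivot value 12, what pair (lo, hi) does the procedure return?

lo=0 mid=0 hi=7
7<12: swap(0,0), lo=1 mid=1 ⇒ [7,6,5,12,13,4,9,3]
6<12: swap(1,1), lo=2 mid=2 ⇒ [7,6,5,12,13,4,9,3]
5<12: swap(2,2), lo=3 mid=3 ⇒ [7,6,5,12,13,4,9,3]
12=12: mid=4
13>12: swap(4,7), hi=6 ⇒ [7,6,5,12,3,4,9,13]
3<12: swap(3,4), lo=4 mid=5 ⇒ [7,6,5,3,12,4,9,13]
4<12: swap(4,5), lo=5 mid=6 ⇒ [7,6,5,3,4,12,9,13]
9<12: swap(5,6), lo=6 mid=7 ⇒ [7,6,5,3,4,9,12,13]
done. lo=6 hi=6; a=[7,6,5,3,4,9,12,13]

(6, 6)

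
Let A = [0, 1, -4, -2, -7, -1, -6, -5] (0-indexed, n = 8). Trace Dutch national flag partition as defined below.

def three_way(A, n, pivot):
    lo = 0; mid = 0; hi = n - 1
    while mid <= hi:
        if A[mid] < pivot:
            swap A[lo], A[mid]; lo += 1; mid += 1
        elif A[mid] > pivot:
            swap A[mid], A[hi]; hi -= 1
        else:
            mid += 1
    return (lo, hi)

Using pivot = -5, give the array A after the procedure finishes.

[-6, -7, -5, -2, -1, -4, 1, 0]

pivot = -5; lo=0, mid=0, hi=7
A[mid]=0>-5: swap A[0],A[7]; hi=6 → [-5, 1, -4, -2, -7, -1, -6, 0]
A[mid]=-5=-5: mid=1
A[mid]=1>-5: swap A[1],A[6]; hi=5 → [-5, -6, -4, -2, -7, -1, 1, 0]
A[mid]=-6<-5: swap A[0],A[1]; lo=1,mid=2 → [-6, -5, -4, -2, -7, -1, 1, 0]
A[mid]=-4>-5: swap A[2],A[5]; hi=4 → [-6, -5, -1, -2, -7, -4, 1, 0]
A[mid]=-1>-5: swap A[2],A[4]; hi=3 → [-6, -5, -7, -2, -1, -4, 1, 0]
A[mid]=-7<-5: swap A[1],A[2]; lo=2,mid=3 → [-6, -7, -5, -2, -1, -4, 1, 0]
A[mid]=-2>-5: swap A[3],A[3]; hi=2 → [-6, -7, -5, -2, -1, -4, 1, 0]
end: lo=2, hi=2; A = [-6, -7, -5, -2, -1, -4, 1, 0]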